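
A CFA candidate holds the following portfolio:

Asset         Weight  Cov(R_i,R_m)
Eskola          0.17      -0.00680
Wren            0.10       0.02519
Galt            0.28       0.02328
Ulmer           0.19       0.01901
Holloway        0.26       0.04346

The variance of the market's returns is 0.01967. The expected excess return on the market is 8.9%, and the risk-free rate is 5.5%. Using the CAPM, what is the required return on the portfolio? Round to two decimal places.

β_Eskola = -0.00680 / 0.01967 = -0.3457
β_Wren = 0.02519 / 0.01967 = 1.2806
β_Galt = 0.02328 / 0.01967 = 1.1835
β_Ulmer = 0.01901 / 0.01967 = 0.9664
β_Holloway = 0.04346 / 0.01967 = 2.2095
β_P = Σ w_i β_i = 0.17×-0.3457 + 0.10×1.2806 + 0.28×1.1835 + 0.19×0.9664 + 0.26×2.2095 = 1.1588
E(R_P) = R_f + β_P × MRP = 5.5% + 1.1588 × 8.9% = 15.81%

15.81%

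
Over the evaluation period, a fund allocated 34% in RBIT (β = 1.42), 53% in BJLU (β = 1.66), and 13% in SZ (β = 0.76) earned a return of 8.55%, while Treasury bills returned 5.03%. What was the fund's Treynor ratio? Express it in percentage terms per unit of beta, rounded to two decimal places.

β_P = 0.34×1.42 + 0.53×1.66 + 0.13×0.76 = 1.4614
Treynor = (R_P − R_f) / β_P = (8.55% − 5.03%) / 1.4614 = 3.52% / 1.4614 = 2.41%

2.41%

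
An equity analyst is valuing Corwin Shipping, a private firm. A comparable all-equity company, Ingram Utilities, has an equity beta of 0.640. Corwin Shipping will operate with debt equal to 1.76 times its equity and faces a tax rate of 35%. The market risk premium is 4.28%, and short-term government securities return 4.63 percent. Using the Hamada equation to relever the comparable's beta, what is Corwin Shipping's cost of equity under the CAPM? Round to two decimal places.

β_L = β_U × [1 + (1 − t)(D/E)] = 0.640 × [1 + (1 − 0.35) × 1.76]
    = 0.640 × [1 + 0.65 × 1.76] = 0.640 × 2.1440 = 1.3722
E(R) = R_f + β_L × MRP = 4.63% + 1.3722 × 4.28% = 10.50%

10.50%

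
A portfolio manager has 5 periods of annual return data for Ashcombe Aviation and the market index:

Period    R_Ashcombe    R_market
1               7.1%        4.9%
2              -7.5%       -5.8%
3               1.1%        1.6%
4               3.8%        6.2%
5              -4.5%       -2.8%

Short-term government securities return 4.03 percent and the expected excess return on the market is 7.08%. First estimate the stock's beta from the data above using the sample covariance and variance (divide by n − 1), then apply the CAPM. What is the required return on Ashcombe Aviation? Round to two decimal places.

Mean R_i = (7.1 − 7.5 + 1.1 + 3.8 − 4.5) / 5 = 0.0000%
Mean R_m = (4.9 − 5.8 + 1.6 + 6.2 − 2.8) / 5 = 0.8200%
Σ(R_i − R̄_i)(R_m − R̄_m) = 116.2100  ⇒  Cov = 116.2100 / 4 = 29.0525
Σ(R_m − R̄_m)² = 103.1280  ⇒  Var(R_m) = 103.1280 / 4 = 25.7820
β = Cov / Var(R_m) = 29.0525 / 25.7820 = 1.1269
E(R) = R_f + β × MRP = 4.03% + 1.1269 × 7.08% = 12.01%

12.01%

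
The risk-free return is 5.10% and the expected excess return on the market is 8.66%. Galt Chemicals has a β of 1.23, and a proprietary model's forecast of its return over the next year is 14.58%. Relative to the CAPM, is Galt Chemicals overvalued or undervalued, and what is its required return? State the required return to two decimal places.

Required return = R_f + β·MRP = 5.10% + 1.23 × 8.66% = 15.75%
Forecast 14.58% < required 15.75% → the stock plots below the SML → overvalued.

Overvalued; required return 15.75%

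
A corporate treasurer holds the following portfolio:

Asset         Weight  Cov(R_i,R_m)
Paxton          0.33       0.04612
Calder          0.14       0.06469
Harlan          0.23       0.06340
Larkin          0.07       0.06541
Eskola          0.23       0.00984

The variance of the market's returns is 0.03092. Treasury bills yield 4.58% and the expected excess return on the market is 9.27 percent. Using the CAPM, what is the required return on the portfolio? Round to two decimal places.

18.28%

β_Paxton = 0.04612 / 0.03092 = 1.4916
β_Calder = 0.06469 / 0.03092 = 2.0922
β_Harlan = 0.06340 / 0.03092 = 2.0505
β_Larkin = 0.06541 / 0.03092 = 2.1155
β_Eskola = 0.00984 / 0.03092 = 0.3182
β_P = Σ w_i β_i = 0.33×1.4916 + 0.14×2.0922 + 0.23×2.0505 + 0.07×2.1155 + 0.23×0.3182 = 1.4780
E(R_P) = R_f + β_P × MRP = 4.58% + 1.4780 × 9.27% = 18.28%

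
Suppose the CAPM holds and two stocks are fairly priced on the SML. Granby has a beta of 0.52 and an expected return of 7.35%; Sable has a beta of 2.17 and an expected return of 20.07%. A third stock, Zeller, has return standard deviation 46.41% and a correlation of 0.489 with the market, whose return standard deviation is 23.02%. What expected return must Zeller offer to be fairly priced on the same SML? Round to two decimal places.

MRP = (20.07% − 7.35%) / (2.17 − 0.52) = 7.7091%
R_f = 7.35% − 0.52 × 7.7091% = 3.3413%
β_Zeller = ρ·σ_i/σ_m = 0.489 × 46.41 / 23.02 = 0.9859
E(R_Zeller) = R_f + β × MRP = 3.3413% + 0.9859 × 7.7091% = 10.94%

10.94%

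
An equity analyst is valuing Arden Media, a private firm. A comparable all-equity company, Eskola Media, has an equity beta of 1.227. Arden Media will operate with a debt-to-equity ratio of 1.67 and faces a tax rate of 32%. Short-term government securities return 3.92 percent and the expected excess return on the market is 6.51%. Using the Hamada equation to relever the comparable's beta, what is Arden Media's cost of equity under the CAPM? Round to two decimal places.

20.98%

β_L = β_U × [1 + (1 − t)(D/E)] = 1.227 × [1 + (1 − 0.32) × 1.67]
    = 1.227 × [1 + 0.68 × 1.67] = 1.227 × 2.1356 = 2.6204
E(R) = R_f + β_L × MRP = 3.92% + 2.6204 × 6.51% = 20.98%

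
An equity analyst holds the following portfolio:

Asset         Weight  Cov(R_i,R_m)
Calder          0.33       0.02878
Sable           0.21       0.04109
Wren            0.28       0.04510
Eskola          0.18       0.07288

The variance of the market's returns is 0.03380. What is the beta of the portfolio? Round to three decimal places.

β_Calder = 0.02878 / 0.03380 = 0.8515
β_Sable = 0.04109 / 0.03380 = 1.2157
β_Wren = 0.04510 / 0.03380 = 1.3343
β_Eskola = 0.07288 / 0.03380 = 2.1562
β_P = Σ w_i β_i = 0.33×0.8515 + 0.21×1.2157 + 0.28×1.3343 + 0.18×2.1562 = 1.2980

1.298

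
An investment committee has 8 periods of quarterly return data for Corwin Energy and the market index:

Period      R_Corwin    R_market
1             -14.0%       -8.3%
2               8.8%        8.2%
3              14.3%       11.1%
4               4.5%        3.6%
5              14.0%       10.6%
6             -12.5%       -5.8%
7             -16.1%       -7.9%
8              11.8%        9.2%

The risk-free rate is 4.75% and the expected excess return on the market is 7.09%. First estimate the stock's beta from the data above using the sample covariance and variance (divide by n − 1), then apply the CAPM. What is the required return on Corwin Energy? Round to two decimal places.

15.72%

Mean R_i = (-14.0 + 8.8 + 14.3 + 4.5 + 14.0 − 12.5 − 16.1 + 11.8) / 8 = 1.3500%
Mean R_m = (-8.3 + 8.2 + 11.1 + 3.6 + 10.6 − 5.8 − 7.9 + 9.2) / 8 = 2.5875%
Σ(R_i − R̄_i)(R_m − R̄_m) = 791.9950  ⇒  Cov = 791.9950 / 7 = 113.1421
Σ(R_m − R̄_m)² = 511.7888  ⇒  Var(R_m) = 511.7888 / 7 = 73.1127
β = Cov / Var(R_m) = 113.1421 / 73.1127 = 1.5475
E(R) = R_f + β × MRP = 4.75% + 1.5475 × 7.09% = 15.72%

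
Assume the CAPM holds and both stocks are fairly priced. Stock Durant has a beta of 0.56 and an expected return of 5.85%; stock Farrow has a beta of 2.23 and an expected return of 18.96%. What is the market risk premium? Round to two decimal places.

7.85%

Both satisfy E(R) = R_f + β·MRP, so the slope of the SML is
MRP = (18.96% − 5.85%) / (2.23 − 0.56) = 13.11% / 1.67 = 7.8503%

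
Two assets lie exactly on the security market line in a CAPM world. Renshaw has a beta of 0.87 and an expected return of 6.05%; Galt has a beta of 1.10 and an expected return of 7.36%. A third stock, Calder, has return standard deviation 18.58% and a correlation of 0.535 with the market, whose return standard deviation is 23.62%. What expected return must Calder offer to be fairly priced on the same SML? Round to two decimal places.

3.49%

MRP = (7.36% − 6.05%) / (1.10 − 0.87) = 5.6957%
R_f = 6.05% − 0.87 × 5.6957% = 1.0947%
β_Calder = ρ·σ_i/σ_m = 0.535 × 18.58 / 23.62 = 0.4208
E(R_Calder) = R_f + β × MRP = 1.0947% + 0.4208 × 5.6957% = 3.49%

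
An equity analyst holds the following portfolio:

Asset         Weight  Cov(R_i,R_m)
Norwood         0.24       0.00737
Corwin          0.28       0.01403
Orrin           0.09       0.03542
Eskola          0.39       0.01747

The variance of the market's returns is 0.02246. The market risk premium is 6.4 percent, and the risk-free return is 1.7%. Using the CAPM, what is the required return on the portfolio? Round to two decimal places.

6.17%

β_Norwood = 0.00737 / 0.02246 = 0.3281
β_Corwin = 0.01403 / 0.02246 = 0.6247
β_Orrin = 0.03542 / 0.02246 = 1.5770
β_Eskola = 0.01747 / 0.02246 = 0.7778
β_P = Σ w_i β_i = 0.24×0.3281 + 0.28×0.6247 + 0.09×1.5770 + 0.39×0.7778 = 0.6989
E(R_P) = R_f + β_P × MRP = 1.7% + 0.6989 × 6.4% = 6.17%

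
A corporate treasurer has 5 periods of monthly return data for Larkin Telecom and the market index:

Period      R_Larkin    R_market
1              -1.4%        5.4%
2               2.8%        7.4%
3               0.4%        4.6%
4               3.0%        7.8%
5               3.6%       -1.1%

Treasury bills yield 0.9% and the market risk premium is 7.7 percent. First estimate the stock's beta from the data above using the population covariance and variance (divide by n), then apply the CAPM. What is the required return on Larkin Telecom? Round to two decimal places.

Mean R_i = (-1.4 + 2.8 + 0.4 + 3.0 + 3.6) / 5 = 1.6800%
Mean R_m = (5.4 + 7.4 + 4.6 + 7.8 − 1.1) / 5 = 4.8200%
Σ(R_i − R̄_i)(R_m − R̄_m) = -6.0480  ⇒  Cov = -6.0480 / 5 = -1.2096
Σ(R_m − R̄_m)² = 50.9680  ⇒  Var(R_m) = 50.9680 / 5 = 10.1936
β = Cov / Var(R_m) = -1.2096 / 10.1936 = -0.1187
E(R) = R_f + β × MRP = 0.9% + -0.1187 × 7.7% = -0.01%

-0.01%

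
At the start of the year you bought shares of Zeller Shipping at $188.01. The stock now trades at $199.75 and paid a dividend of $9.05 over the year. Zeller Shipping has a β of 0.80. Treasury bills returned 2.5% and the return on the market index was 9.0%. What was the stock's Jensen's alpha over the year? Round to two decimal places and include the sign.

Realised HPR = (P1 + D1 − P0) / P0 = (199.75 + 9.05 − 188.01) / 188.01 = 20.79 / 188.01 = 11.0579%
MRP = 9.0% − 2.5% = 6.50%
CAPM required = R_f + β·MRP = 2.5% + 0.80 × 6.5% = 7.7000%
α = realised − required = 11.0579% − 7.7000% = +3.36%

+3.36%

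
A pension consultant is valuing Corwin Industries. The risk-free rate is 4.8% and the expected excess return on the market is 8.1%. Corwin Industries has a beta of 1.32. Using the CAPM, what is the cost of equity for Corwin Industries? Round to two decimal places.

15.49%

E(R) = R_f + β × MRP = 4.8% + 1.32 × 8.1% = 15.49%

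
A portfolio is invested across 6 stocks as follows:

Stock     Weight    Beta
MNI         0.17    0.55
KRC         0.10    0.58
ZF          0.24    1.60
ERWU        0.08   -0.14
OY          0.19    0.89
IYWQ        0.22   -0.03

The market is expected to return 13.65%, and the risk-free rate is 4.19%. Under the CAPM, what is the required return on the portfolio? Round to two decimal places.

10.69%

β_P = Σ w_i β_i = 0.17×0.55 + 0.10×0.58 + 0.24×1.60 + 0.08×-0.14 + 0.19×0.89 + 0.22×-0.03 = 0.6868
MRP = 13.65% − 4.19% = 9.46%
E(R_P) = R_f + β_P × MRP = 4.19% + 0.6868 × 9.46% = 10.69%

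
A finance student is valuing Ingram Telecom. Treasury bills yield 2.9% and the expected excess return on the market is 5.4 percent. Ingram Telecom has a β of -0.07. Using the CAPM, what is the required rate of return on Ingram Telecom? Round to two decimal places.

E(R) = R_f + β × MRP = 2.9% + -0.07 × 5.4% = 2.52%

2.52%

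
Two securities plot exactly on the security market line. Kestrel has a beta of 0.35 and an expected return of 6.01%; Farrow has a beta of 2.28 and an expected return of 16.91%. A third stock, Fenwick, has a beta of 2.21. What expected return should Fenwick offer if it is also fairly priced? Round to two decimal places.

MRP (SML slope) = (16.91% − 6.01%) / (2.28 − 0.35) = 10.90% / 1.93 = 5.6477%
R_f (intercept) = 6.01% − 0.35 × 5.6477% = 4.0333%
E(R_Fenwick) = R_f + β × MRP = 4.0333% + 2.21 × 5.6477% = 16.51%

16.51%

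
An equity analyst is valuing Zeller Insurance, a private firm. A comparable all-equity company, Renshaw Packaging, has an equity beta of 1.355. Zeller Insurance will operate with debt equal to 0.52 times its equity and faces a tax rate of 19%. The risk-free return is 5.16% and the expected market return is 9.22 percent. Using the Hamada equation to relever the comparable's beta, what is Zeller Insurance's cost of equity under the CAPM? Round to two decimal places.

β_L = β_U × [1 + (1 − t)(D/E)] = 1.355 × [1 + (1 − 0.19) × 0.52]
    = 1.355 × [1 + 0.81 × 0.52] = 1.355 × 1.4212 = 1.9257
MRP = 9.22% − 5.16% = 4.06%
E(R) = R_f + β_L × MRP = 5.16% + 1.9257 × 4.06% = 12.98%

12.98%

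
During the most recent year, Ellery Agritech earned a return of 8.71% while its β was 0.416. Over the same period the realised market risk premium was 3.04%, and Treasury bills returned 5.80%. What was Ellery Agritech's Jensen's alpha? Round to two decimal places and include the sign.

CAPM benchmark = R_f + β(R_m − R_f) = 5.80% + 0.416 × 3.04% = 7.06464%
α = actual − benchmark = 8.71% − 7.06464% = +1.65%

+1.65%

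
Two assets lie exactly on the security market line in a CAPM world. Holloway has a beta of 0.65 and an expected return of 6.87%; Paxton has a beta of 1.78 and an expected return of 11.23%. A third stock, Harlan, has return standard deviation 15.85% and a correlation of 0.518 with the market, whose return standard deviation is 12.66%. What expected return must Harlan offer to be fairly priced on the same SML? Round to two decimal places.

6.86%

MRP = (11.23% − 6.87%) / (1.78 − 0.65) = 3.8584%
R_f = 6.87% − 0.65 × 3.8584% = 4.3620%
β_Harlan = ρ·σ_i/σ_m = 0.518 × 15.85 / 12.66 = 0.6485
E(R_Harlan) = R_f + β × MRP = 4.3620% + 0.6485 × 3.8584% = 6.86%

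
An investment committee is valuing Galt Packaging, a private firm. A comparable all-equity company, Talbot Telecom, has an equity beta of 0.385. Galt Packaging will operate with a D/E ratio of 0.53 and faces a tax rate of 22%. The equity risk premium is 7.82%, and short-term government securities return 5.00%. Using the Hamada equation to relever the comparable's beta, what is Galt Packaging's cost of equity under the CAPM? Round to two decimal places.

β_L = β_U × [1 + (1 − t)(D/E)] = 0.385 × [1 + (1 − 0.22) × 0.53]
    = 0.385 × [1 + 0.78 × 0.53] = 0.385 × 1.4134 = 0.5442
E(R) = R_f + β_L × MRP = 5.00% + 0.5442 × 7.82% = 9.26%

9.26%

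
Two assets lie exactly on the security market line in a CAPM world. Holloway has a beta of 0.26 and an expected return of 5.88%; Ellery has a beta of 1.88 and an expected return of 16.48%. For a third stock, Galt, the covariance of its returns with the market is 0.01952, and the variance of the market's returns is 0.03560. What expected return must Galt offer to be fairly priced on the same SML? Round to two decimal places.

MRP = (16.48% − 5.88%) / (1.88 − 0.26) = 6.5432%
R_f = 5.88% − 0.26 × 6.5432% = 4.1788%
β_Galt = Cov / Var(R_m) = 0.01952 / 0.03560 = 0.5483
E(R_Galt) = R_f + β × MRP = 4.1788% + 0.5483 × 6.5432% = 7.77%

7.77%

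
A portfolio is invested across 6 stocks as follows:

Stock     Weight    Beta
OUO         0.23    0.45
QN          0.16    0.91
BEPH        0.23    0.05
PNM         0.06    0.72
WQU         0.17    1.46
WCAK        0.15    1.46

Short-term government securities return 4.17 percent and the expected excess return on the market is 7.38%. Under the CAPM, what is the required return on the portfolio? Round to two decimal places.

β_P = Σ w_i β_i = 0.23×0.45 + 0.16×0.91 + 0.23×0.05 + 0.06×0.72 + 0.17×1.46 + 0.15×1.46 = 0.7710
E(R_P) = R_f + β_P × MRP = 4.17% + 0.7710 × 7.38% = 9.86%

9.86%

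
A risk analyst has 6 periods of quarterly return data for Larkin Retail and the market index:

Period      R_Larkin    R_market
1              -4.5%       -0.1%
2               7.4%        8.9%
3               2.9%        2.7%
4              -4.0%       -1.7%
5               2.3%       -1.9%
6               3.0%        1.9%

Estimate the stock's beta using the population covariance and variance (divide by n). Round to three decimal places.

0.877

Mean R_i = (-4.5 + 7.4 + 2.9 − 4.0 + 2.3 + 3.0) / 6 = 1.1833%
Mean R_m = (-0.1 + 8.9 + 2.7 − 1.7 − 1.9 + 1.9) / 6 = 1.6333%
Σ(R_i − R̄_i)(R_m − R̄_m) = 70.6733  ⇒  Cov = 70.6733 / 6 = 11.7789
Σ(R_m − R̄_m)² = 80.6133  ⇒  Var(R_m) = 80.6133 / 6 = 13.4356
β = Cov / Var(R_m) = 11.7789 / 13.4356 = 0.8767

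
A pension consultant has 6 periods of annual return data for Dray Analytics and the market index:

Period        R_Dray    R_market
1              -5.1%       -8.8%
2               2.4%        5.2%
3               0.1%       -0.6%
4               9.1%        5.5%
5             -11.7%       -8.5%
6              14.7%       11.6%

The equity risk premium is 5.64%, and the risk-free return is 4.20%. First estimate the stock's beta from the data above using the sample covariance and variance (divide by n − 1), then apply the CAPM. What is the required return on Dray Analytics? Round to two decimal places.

10.37%

Mean R_i = (-5.1 + 2.4 + 0.1 + 9.1 − 11.7 + 14.7) / 6 = 1.5833%
Mean R_m = (-8.8 + 5.2 − 0.6 + 5.5 − 8.5 + 11.6) / 6 = 0.7333%
Σ(R_i − R̄_i)(R_m − R̄_m) = 370.3533  ⇒  Cov = 370.3533 / 5 = 74.0707
Σ(R_m − R̄_m)² = 338.6733  ⇒  Var(R_m) = 338.6733 / 5 = 67.7347
β = Cov / Var(R_m) = 74.0707 / 67.7347 = 1.0935
E(R) = R_f + β × MRP = 4.20% + 1.0935 × 5.64% = 10.37%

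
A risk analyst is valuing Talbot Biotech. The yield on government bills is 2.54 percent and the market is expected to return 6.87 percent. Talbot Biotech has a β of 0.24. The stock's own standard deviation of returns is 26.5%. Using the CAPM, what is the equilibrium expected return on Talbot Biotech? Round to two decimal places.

3.58%

Market risk premium = E(R_m) − R_f = 6.87% − 2.54% = 4.33%
E(R) = R_f + β × MRP = 2.54% + 0.24 × 4.33% = 3.58%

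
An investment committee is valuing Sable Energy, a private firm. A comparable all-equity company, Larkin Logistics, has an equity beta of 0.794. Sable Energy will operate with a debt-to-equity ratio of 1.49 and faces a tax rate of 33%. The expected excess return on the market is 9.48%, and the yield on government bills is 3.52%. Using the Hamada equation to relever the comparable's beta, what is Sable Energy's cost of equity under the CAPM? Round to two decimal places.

18.56%

β_L = β_U × [1 + (1 − t)(D/E)] = 0.794 × [1 + (1 − 0.33) × 1.49]
    = 0.794 × [1 + 0.67 × 1.49] = 0.794 × 1.9983 = 1.5867
E(R) = R_f + β_L × MRP = 3.52% + 1.5867 × 9.48% = 18.56%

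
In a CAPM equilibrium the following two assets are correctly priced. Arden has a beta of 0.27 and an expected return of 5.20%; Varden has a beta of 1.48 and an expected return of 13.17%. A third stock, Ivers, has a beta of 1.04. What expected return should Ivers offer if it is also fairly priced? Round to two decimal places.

10.27%

MRP (SML slope) = (13.17% − 5.20%) / (1.48 − 0.27) = 7.97% / 1.21 = 6.5868%
R_f (intercept) = 5.20% − 0.27 × 6.5868% = 3.4216%
E(R_Ivers) = R_f + β × MRP = 3.4216% + 1.04 × 6.5868% = 10.27%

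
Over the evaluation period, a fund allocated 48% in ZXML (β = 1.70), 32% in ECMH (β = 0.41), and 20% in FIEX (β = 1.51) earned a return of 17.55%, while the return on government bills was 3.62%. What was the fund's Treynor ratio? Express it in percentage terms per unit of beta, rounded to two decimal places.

β_P = 0.48×1.70 + 0.32×0.41 + 0.20×1.51 = 1.2492
Treynor = (R_P − R_f) / β_P = (17.55% − 3.62%) / 1.2492 = 13.93% / 1.2492 = 11.15%

11.15%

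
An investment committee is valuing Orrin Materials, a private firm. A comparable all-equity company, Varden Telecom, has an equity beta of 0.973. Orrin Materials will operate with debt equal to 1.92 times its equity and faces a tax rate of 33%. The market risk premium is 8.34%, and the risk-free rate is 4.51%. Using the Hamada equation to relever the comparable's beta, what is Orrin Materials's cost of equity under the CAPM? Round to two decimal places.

β_L = β_U × [1 + (1 − t)(D/E)] = 0.973 × [1 + (1 − 0.33) × 1.92]
    = 0.973 × [1 + 0.67 × 1.92] = 0.973 × 2.2864 = 2.2247
E(R) = R_f + β_L × MRP = 4.51% + 2.2247 × 8.34% = 23.06%

23.06%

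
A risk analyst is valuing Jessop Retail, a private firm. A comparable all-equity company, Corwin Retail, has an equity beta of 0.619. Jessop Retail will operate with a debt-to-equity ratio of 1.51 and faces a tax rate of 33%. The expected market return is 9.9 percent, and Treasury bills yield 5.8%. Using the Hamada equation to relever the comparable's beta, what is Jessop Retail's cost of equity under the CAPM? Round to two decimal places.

β_L = β_U × [1 + (1 − t)(D/E)] = 0.619 × [1 + (1 − 0.33) × 1.51]
    = 0.619 × [1 + 0.67 × 1.51] = 0.619 × 2.0117 = 1.2452
MRP = 9.9% − 5.8% = 4.10%
E(R) = R_f + β_L × MRP = 5.8% + 1.2452 × 4.1% = 10.91%

10.91%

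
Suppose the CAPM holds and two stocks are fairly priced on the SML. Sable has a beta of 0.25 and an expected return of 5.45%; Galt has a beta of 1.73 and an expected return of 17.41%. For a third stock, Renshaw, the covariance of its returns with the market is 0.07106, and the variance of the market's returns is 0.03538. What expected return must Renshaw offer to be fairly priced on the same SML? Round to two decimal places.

19.66%

MRP = (17.41% − 5.45%) / (1.73 − 0.25) = 8.0811%
R_f = 5.45% − 0.25 × 8.0811% = 3.4297%
β_Renshaw = Cov / Var(R_m) = 0.07106 / 0.03538 = 2.0085
E(R_Renshaw) = R_f + β × MRP = 3.4297% + 2.0085 × 8.0811% = 19.66%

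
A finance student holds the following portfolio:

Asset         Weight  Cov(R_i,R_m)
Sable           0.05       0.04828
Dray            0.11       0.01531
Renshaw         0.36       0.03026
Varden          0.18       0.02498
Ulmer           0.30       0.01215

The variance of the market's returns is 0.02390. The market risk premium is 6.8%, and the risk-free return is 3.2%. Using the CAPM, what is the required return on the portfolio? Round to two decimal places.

β_Sable = 0.04828 / 0.02390 = 2.0201
β_Dray = 0.01531 / 0.02390 = 0.6406
β_Renshaw = 0.03026 / 0.02390 = 1.2661
β_Varden = 0.02498 / 0.02390 = 1.0452
β_Ulmer = 0.01215 / 0.02390 = 0.5084
β_P = Σ w_i β_i = 0.05×2.0201 + 0.11×0.6406 + 0.36×1.2661 + 0.18×1.0452 + 0.30×0.5084 = 0.9679
E(R_P) = R_f + β_P × MRP = 3.2% + 0.9679 × 6.8% = 9.78%

9.78%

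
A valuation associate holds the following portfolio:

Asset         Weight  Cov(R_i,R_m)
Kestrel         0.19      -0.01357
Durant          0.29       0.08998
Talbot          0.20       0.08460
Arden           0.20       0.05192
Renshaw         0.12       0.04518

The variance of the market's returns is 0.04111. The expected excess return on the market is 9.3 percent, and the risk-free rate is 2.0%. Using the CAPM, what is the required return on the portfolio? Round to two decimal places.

14.72%

β_Kestrel = -0.01357 / 0.04111 = -0.3301
β_Durant = 0.08998 / 0.04111 = 2.1888
β_Talbot = 0.08460 / 0.04111 = 2.0579
β_Arden = 0.05192 / 0.04111 = 1.2630
β_Renshaw = 0.04518 / 0.04111 = 1.0990
β_P = Σ w_i β_i = 0.19×-0.3301 + 0.29×2.1888 + 0.20×2.0579 + 0.20×1.2630 + 0.12×1.0990 = 1.3681
E(R_P) = R_f + β_P × MRP = 2.0% + 1.3681 × 9.3% = 14.72%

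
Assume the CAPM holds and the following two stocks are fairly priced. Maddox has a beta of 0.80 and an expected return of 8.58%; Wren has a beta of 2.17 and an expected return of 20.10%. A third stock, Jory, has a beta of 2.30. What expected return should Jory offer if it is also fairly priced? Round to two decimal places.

MRP (SML slope) = (20.10% − 8.58%) / (2.17 − 0.80) = 11.52% / 1.37 = 8.4088%
R_f (intercept) = 8.58% − 0.80 × 8.4088% = 1.8530%
E(R_Jory) = R_f + β × MRP = 1.8530% + 2.30 × 8.4088% = 21.19%

21.19%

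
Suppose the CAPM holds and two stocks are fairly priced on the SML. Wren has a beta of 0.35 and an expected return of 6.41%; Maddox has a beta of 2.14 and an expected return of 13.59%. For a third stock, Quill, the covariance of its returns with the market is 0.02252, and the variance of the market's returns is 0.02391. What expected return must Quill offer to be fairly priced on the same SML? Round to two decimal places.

MRP = (13.59% − 6.41%) / (2.14 − 0.35) = 4.0112%
R_f = 6.41% − 0.35 × 4.0112% = 5.0061%
β_Quill = Cov / Var(R_m) = 0.02252 / 0.02391 = 0.9419
E(R_Quill) = R_f + β × MRP = 5.0061% + 0.9419 × 4.0112% = 8.78%

8.78%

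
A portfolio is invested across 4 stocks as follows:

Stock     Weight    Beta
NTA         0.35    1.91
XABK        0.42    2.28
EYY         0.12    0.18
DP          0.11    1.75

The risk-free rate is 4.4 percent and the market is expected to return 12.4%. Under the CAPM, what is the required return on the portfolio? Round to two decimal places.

19.12%

β_P = Σ w_i β_i = 0.35×1.91 + 0.42×2.28 + 0.12×0.18 + 0.11×1.75 = 1.8402
MRP = 12.4% − 4.4% = 8.00%
E(R_P) = R_f + β_P × MRP = 4.4% + 1.8402 × 8.0% = 19.12%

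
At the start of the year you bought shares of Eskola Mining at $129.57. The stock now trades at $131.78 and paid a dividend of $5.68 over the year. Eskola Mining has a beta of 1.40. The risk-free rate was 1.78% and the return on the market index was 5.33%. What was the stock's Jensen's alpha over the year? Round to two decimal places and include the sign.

-0.66%

Realised HPR = (P1 + D1 − P0) / P0 = (131.78 + 5.68 − 129.57) / 129.57 = 7.89 / 129.57 = 6.0894%
MRP = 5.33% − 1.78% = 3.55%
CAPM required = R_f + β·MRP = 1.78% + 1.40 × 3.55% = 6.7500%
α = realised − required = 6.0894% − 6.7500% = -0.66%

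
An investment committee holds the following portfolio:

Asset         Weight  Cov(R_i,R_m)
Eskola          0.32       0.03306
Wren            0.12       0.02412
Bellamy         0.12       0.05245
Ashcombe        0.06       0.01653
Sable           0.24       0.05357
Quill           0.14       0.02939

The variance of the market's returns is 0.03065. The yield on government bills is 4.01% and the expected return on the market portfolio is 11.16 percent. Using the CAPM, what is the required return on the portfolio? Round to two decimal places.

β_Eskola = 0.03306 / 0.03065 = 1.0786
β_Wren = 0.02412 / 0.03065 = 0.7869
β_Bellamy = 0.05245 / 0.03065 = 1.7113
β_Ashcombe = 0.01653 / 0.03065 = 0.5393
β_Sable = 0.05357 / 0.03065 = 1.7478
β_Quill = 0.02939 / 0.03065 = 0.9589
β_P = Σ w_i β_i = 0.32×1.0786 + 0.12×0.7869 + 0.12×1.7113 + 0.06×0.5393 + 0.24×1.7478 + 0.14×0.9589 = 1.2310
MRP = 11.16% − 4.01% = 7.15%
E(R_P) = R_f + β_P × MRP = 4.01% + 1.2310 × 7.15% = 12.81%

12.81%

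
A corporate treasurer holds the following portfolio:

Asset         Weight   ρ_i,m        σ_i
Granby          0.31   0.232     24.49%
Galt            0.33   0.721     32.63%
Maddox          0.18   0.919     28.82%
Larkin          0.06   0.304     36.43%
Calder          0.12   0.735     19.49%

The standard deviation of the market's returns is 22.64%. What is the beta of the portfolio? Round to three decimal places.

0.737

β_Granby = 0.232 × 24.49% / 22.64% = 0.2510
β_Galt = 0.721 × 32.63% / 22.64% = 1.0391
β_Maddox = 0.919 × 28.82% / 22.64% = 1.1699
β_Larkin = 0.304 × 36.43% / 22.64% = 0.4892
β_Calder = 0.735 × 19.49% / 22.64% = 0.6327
β_P = Σ w_i β_i = 0.31×0.2510 + 0.33×1.0391 + 0.18×1.1699 + 0.06×0.4892 + 0.12×0.6327 = 0.7366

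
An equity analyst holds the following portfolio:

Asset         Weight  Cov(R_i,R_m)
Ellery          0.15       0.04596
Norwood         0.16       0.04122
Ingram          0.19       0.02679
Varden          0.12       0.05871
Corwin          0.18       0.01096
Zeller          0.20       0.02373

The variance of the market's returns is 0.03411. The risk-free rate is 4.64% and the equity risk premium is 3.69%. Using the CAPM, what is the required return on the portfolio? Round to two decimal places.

β_Ellery = 0.04596 / 0.03411 = 1.3474
β_Norwood = 0.04122 / 0.03411 = 1.2084
β_Ingram = 0.02679 / 0.03411 = 0.7854
β_Varden = 0.05871 / 0.03411 = 1.7212
β_Corwin = 0.01096 / 0.03411 = 0.3213
β_Zeller = 0.02373 / 0.03411 = 0.6957
β_P = Σ w_i β_i = 0.15×1.3474 + 0.16×1.2084 + 0.19×0.7854 + 0.12×1.7212 + 0.18×0.3213 + 0.20×0.6957 = 0.9482
E(R_P) = R_f + β_P × MRP = 4.64% + 0.9482 × 3.69% = 8.14%

8.14%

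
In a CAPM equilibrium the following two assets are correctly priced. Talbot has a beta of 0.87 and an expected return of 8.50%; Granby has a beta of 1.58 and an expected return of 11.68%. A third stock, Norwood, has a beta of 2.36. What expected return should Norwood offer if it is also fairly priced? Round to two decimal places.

MRP (SML slope) = (11.68% − 8.50%) / (1.58 − 0.87) = 3.18% / 0.71 = 4.4789%
R_f (intercept) = 8.50% − 0.87 × 4.4789% = 4.6034%
E(R_Norwood) = R_f + β × MRP = 4.6034% + 2.36 × 4.4789% = 15.17%

15.17%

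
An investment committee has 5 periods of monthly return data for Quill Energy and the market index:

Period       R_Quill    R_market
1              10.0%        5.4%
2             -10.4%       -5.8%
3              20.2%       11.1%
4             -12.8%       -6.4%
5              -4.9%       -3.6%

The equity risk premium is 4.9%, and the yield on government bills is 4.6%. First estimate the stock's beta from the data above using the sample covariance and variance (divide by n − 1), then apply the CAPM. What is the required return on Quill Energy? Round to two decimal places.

13.54%

Mean R_i = (10.0 − 10.4 + 20.2 − 12.8 − 4.9) / 5 = 0.4200%
Mean R_m = (5.4 − 5.8 + 11.1 − 6.4 − 3.6) / 5 = 0.1400%
Σ(R_i − R̄_i)(R_m − R̄_m) = 437.8060  ⇒  Cov = 437.8060 / 4 = 109.4515
Σ(R_m − R̄_m)² = 239.8320  ⇒  Var(R_m) = 239.8320 / 4 = 59.9580
β = Cov / Var(R_m) = 109.4515 / 59.9580 = 1.8255
E(R) = R_f + β × MRP = 4.6% + 1.8255 × 4.9% = 13.54%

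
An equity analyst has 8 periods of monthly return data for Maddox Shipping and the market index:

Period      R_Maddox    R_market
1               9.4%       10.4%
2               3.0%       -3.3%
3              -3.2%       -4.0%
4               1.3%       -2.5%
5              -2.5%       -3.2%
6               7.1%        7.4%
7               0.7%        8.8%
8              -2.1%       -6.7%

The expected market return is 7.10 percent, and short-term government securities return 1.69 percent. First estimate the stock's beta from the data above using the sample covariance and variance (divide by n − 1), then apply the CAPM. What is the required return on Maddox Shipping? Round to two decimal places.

Mean R_i = (9.4 + 3.0 − 3.2 + 1.3 − 2.5 + 7.1 + 0.7 − 2.1) / 8 = 1.7125%
Mean R_m = (10.4 − 3.3 − 4.0 − 2.5 − 3.2 + 7.4 + 8.8 − 6.7) / 8 = 0.8625%
Σ(R_i − R̄_i)(R_m − R̄_m) = 166.3638  ⇒  Cov = 166.3638 / 7 = 23.7663
Σ(R_m − R̄_m)² = 322.6788  ⇒  Var(R_m) = 322.6788 / 7 = 46.0970
β = Cov / Var(R_m) = 23.7663 / 46.0970 = 0.5156
MRP = 7.10% − 1.69% = 5.41%
E(R) = R_f + β × MRP = 1.69% + 0.5156 × 5.41% = 4.48%

4.48%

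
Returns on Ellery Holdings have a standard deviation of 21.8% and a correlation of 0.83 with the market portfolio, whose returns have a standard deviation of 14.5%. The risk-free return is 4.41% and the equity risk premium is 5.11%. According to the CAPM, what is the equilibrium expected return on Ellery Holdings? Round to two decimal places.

10.79%

β = ρ × σ_i / σ_m = 0.83 × 21.8% / 14.5% = 1.2479
E(R) = 4.41% + 1.2479 × 5.11% = 10.79%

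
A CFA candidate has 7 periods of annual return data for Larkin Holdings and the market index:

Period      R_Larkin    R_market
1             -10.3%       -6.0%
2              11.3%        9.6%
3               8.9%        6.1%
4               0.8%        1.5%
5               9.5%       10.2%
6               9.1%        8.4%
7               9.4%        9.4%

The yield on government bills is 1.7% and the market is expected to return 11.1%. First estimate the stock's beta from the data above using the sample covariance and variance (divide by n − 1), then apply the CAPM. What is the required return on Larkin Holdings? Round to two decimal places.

13.76%

Mean R_i = (-10.3 + 11.3 + 8.9 + 0.8 + 9.5 + 9.1 + 9.4) / 7 = 5.5286%
Mean R_m = (-6.0 + 9.6 + 6.1 + 1.5 + 10.2 + 8.4 + 9.4) / 7 = 5.6000%
Σ(R_i − R̄_i)(R_m − R̄_m) = 270.7500  ⇒  Cov = 270.7500 / 6 = 45.1250
Σ(R_m − R̄_m)² = 211.0600  ⇒  Var(R_m) = 211.0600 / 6 = 35.1767
β = Cov / Var(R_m) = 45.1250 / 35.1767 = 1.2828
MRP = 11.1% − 1.7% = 9.40%
E(R) = R_f + β × MRP = 1.7% + 1.2828 × 9.4% = 13.76%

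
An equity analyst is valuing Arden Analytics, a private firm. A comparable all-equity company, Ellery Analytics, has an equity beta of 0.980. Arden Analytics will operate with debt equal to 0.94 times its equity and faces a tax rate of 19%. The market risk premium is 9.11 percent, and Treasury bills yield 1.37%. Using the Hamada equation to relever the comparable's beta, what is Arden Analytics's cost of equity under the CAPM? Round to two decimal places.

β_L = β_U × [1 + (1 − t)(D/E)] = 0.980 × [1 + (1 − 0.19) × 0.94]
    = 0.980 × [1 + 0.81 × 0.94] = 0.980 × 1.7614 = 1.7262
E(R) = R_f + β_L × MRP = 1.37% + 1.7262 × 9.11% = 17.10%

17.10%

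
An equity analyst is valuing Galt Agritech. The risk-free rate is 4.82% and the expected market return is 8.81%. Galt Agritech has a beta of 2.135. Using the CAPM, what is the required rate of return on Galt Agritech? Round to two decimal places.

Market risk premium = E(R_m) − R_f = 8.81% − 4.82% = 3.99%
E(R) = R_f + β × MRP = 4.82% + 2.135 × 3.99% = 13.34%

13.34%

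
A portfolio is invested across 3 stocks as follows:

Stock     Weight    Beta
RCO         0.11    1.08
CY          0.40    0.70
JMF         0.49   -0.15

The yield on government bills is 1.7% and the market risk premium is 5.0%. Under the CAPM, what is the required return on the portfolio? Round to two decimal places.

3.33%

β_P = Σ w_i β_i = 0.11×1.08 + 0.40×0.70 + 0.49×-0.15 = 0.3253
E(R_P) = R_f + β_P × MRP = 1.7% + 0.3253 × 5.0% = 3.33%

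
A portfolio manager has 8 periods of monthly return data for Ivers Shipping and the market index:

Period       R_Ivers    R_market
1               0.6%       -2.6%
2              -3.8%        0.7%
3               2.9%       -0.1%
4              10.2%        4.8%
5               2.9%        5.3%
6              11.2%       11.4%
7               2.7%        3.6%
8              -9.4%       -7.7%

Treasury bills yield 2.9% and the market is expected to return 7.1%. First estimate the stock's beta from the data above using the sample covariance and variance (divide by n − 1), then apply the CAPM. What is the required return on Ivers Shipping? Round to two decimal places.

7.20%

Mean R_i = (0.6 − 3.8 + 2.9 + 10.2 + 2.9 + 11.2 + 2.7 − 9.4) / 8 = 2.1625%
Mean R_m = (-2.6 + 0.7 − 0.1 + 4.8 + 5.3 + 11.4 + 3.6 − 7.7) / 8 = 1.9250%
Σ(R_i − R̄_i)(R_m − R̄_m) = 236.2975  ⇒  Cov = 236.2975 / 7 = 33.7568
Σ(R_m − R̄_m)² = 230.9550  ⇒  Var(R_m) = 230.9550 / 7 = 32.9936
β = Cov / Var(R_m) = 33.7568 / 32.9936 = 1.0231
MRP = 7.1% − 2.9% = 4.20%
E(R) = R_f + β × MRP = 2.9% + 1.0231 × 4.2% = 7.20%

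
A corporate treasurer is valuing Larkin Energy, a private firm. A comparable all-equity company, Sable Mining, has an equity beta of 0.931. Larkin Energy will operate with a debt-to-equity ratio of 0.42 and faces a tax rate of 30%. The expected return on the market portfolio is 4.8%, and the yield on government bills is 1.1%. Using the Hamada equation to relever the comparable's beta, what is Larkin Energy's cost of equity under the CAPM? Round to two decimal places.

β_L = β_U × [1 + (1 − t)(D/E)] = 0.931 × [1 + (1 − 0.30) × 0.42]
    = 0.931 × [1 + 0.70 × 0.42] = 0.931 × 1.2940 = 1.2047
MRP = 4.8% − 1.1% = 3.70%
E(R) = R_f + β_L × MRP = 1.1% + 1.2047 × 3.7% = 5.56%

5.56%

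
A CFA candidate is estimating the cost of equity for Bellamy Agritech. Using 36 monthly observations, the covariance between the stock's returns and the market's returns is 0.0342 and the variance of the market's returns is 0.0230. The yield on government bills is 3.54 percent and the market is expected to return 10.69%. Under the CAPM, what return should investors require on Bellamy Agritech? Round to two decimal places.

β = Cov(R_i, R_m) / Var(R_m) = 0.0342 / 0.0230 = 1.4870
MRP = 10.69% − 3.54% = 7.15%
E(R) = R_f + β × MRP = 3.54% + 1.4870 × 7.15% = 14.17%

14.17%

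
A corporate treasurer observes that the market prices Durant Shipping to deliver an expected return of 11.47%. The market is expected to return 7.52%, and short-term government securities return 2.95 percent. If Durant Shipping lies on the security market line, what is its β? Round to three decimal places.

MRP = 7.52% − 2.95% = 4.57%
β = (E(R) − R_f) / MRP = (11.47% − 2.95%) / 4.57% = 8.52% / 4.57% = 1.864

1.864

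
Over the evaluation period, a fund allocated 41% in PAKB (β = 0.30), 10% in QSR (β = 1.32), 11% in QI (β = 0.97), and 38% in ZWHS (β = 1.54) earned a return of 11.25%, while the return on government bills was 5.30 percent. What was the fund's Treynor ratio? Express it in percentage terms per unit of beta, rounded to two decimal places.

β_P = 0.41×0.30 + 0.10×1.32 + 0.11×0.97 + 0.38×1.54 = 0.9469
Treynor = (R_P − R_f) / β_P = (11.25% − 5.30%) / 0.9469 = 5.95% / 0.9469 = 6.28%

6.28%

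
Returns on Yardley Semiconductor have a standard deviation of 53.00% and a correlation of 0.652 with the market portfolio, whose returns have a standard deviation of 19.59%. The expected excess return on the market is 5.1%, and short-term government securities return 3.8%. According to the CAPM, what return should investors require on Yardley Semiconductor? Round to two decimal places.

β = ρ × σ_i / σ_m = 0.652 × 53.00% / 19.59% = 1.7640
E(R) = 3.8% + 1.7640 × 5.1% = 12.80%

12.80%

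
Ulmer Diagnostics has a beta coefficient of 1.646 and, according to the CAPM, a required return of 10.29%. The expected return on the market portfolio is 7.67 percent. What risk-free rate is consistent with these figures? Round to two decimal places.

3.61%

E(R) = R_f + β(E(R_m) − R_f) = R_f(1 − β) + β·E(R_m)
10.29% = R_f × (1 − 1.646) + 1.646 × 7.67%
10.29% = R_f × -0.646 + 12.62482%
R_f = (10.29% − 12.62482%) / -0.646 = 3.61%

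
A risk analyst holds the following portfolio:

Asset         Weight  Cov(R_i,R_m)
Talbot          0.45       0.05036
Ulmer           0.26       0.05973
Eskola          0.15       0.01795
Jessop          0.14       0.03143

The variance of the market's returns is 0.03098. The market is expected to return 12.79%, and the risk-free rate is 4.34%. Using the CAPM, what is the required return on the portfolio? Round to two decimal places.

β_Talbot = 0.05036 / 0.03098 = 1.6256
β_Ulmer = 0.05973 / 0.03098 = 1.9280
β_Eskola = 0.01795 / 0.03098 = 0.5794
β_Jessop = 0.03143 / 0.03098 = 1.0145
β_P = Σ w_i β_i = 0.45×1.6256 + 0.26×1.9280 + 0.15×0.5794 + 0.14×1.0145 = 1.4617
MRP = 12.79% − 4.34% = 8.45%
E(R_P) = R_f + β_P × MRP = 4.34% + 1.4617 × 8.45% = 16.69%

16.69%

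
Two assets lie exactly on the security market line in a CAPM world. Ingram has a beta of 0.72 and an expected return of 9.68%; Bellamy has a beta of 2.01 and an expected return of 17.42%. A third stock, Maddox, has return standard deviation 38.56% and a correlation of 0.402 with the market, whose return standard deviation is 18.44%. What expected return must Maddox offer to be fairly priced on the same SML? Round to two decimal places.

10.40%

MRP = (17.42% − 9.68%) / (2.01 − 0.72) = 6.0000%
R_f = 9.68% − 0.72 × 6.0000% = 5.3600%
β_Maddox = ρ·σ_i/σ_m = 0.402 × 38.56 / 18.44 = 0.8406
E(R_Maddox) = R_f + β × MRP = 5.3600% + 0.8406 × 6.0000% = 10.40%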